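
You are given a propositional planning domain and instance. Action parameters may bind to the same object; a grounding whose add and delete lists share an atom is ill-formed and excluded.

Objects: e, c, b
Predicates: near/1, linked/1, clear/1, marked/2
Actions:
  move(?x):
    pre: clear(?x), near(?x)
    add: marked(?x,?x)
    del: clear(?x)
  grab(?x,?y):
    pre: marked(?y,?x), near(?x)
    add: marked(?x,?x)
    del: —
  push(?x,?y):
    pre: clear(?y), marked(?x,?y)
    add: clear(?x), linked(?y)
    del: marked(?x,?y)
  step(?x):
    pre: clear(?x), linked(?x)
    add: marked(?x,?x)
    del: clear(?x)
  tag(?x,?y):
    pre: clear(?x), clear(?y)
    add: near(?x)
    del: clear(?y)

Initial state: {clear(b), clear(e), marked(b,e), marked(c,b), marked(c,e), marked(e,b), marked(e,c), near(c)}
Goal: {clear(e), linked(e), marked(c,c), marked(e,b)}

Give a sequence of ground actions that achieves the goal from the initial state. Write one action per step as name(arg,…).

grab(c,e); push(c,e)

1. grab(c,e)  →  {clear(b), clear(e), marked(b,e), marked(c,b), marked(c,c), marked(c,e), marked(e,b), marked(e,c), near(c)}
2. push(c,e)  →  {clear(b), clear(c), clear(e), linked(e), marked(b,e), marked(c,b), marked(c,c), marked(e,b), marked(e,c), near(c)}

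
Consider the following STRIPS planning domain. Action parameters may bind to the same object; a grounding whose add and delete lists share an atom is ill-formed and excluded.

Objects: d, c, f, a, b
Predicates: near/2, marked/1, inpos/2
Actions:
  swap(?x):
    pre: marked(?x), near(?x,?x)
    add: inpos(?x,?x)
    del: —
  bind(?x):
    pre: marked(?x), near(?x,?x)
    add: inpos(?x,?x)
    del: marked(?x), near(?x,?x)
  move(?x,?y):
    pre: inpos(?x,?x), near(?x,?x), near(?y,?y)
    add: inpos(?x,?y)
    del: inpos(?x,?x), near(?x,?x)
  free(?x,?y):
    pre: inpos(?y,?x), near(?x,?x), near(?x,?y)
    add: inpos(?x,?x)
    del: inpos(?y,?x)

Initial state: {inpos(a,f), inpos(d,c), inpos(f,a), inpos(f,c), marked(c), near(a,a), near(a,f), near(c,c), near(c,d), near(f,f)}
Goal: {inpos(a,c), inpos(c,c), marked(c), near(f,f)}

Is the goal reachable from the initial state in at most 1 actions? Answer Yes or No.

1. swap(c)  →  {inpos(a,f), inpos(c,c), inpos(d,c), inpos(f,a), inpos(f,c), marked(c), near(a,a), near(a,f), near(c,c), near(c,d), near(f,f)}
2. free(a,f)  →  {inpos(a,a), inpos(a,f), inpos(c,c), inpos(d,c), inpos(f,c), marked(c), near(a,a), near(a,f), near(c,c), near(c,d), near(f,f)}
3. move(a,c)  →  {inpos(a,c), inpos(a,f), inpos(c,c), inpos(d,c), inpos(f,c), marked(c), near(a,f), near(c,c), near(c,d), near(f,f)}
optimal plan length = 3; 3 > 1

No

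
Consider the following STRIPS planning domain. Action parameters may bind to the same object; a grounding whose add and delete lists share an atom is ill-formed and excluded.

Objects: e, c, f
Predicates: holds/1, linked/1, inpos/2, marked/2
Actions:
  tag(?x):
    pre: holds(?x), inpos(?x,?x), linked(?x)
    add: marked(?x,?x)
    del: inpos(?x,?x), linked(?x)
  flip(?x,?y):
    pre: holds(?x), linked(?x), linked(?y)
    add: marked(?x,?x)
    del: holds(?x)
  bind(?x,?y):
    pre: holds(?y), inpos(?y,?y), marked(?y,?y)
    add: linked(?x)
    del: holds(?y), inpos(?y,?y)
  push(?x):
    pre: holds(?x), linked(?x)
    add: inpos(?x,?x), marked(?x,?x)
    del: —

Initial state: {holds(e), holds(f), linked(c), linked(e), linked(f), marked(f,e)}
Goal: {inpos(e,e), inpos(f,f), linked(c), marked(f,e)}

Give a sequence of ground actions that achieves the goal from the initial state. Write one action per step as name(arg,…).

1. push(e)  →  {holds(e), holds(f), inpos(e,e), linked(c), linked(e), linked(f), marked(e,e), marked(f,e)}
2. push(f)  →  {holds(e), holds(f), inpos(e,e), inpos(f,f), linked(c), linked(e), linked(f), marked(e,e), marked(f,e), marked(f,f)}

push(e); push(f)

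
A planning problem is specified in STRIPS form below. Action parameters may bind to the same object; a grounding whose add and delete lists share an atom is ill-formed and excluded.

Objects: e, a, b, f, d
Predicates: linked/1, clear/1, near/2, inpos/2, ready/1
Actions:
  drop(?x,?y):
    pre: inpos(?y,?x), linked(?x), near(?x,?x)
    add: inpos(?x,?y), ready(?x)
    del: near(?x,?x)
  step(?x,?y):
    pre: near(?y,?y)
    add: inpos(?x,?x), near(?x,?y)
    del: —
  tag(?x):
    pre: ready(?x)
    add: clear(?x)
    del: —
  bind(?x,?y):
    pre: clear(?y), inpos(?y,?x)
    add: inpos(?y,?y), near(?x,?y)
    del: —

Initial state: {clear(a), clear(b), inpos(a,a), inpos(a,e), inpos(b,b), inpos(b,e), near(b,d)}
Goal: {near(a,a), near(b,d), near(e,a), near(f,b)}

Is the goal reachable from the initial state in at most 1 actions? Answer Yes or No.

No

1. bind(e,a)  →  {clear(a), clear(b), inpos(a,a), inpos(a,e), inpos(b,b), inpos(b,e), near(b,d), near(e,a)}
2. bind(a,a)  →  {clear(a), clear(b), inpos(a,a), inpos(a,e), inpos(b,b), inpos(b,e), near(a,a), near(b,d), near(e,a)}
3. bind(b,b)  →  {clear(a), clear(b), inpos(a,a), inpos(a,e), inpos(b,b), inpos(b,e), near(a,a), near(b,b), near(b,d), near(e,a)}
4. step(f,b)  →  {clear(a), clear(b), inpos(a,a), inpos(a,e), inpos(b,b), inpos(b,e), inpos(f,f), near(a,a), near(b,b), near(b,d), near(e,a), near(f,b)}
optimal plan length = 4; 4 > 1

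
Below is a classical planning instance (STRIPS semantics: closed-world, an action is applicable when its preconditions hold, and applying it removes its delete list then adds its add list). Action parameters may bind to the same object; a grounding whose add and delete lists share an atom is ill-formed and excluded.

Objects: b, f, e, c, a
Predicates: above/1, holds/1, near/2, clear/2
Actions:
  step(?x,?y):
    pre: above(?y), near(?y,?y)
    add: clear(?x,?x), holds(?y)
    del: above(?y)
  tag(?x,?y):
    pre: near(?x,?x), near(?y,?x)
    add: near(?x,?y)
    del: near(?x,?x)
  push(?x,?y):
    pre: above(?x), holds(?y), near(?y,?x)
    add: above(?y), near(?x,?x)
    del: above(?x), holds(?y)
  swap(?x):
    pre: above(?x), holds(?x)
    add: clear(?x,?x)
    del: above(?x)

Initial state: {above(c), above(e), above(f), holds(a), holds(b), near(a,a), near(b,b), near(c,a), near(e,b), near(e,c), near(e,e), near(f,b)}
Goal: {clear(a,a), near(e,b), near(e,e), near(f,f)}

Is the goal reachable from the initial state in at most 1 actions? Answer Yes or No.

1. step(a,e)  →  {above(c), above(f), clear(a,a), holds(a), holds(b), holds(e), near(a,a), near(b,b), near(c,a), near(e,b), near(e,c), near(e,e), near(f,b)}
2. tag(b,f)  →  {above(c), above(f), clear(a,a), holds(a), holds(b), holds(e), near(a,a), near(b,f), near(c,a), near(e,b), near(e,c), near(e,e), near(f,b)}
3. push(f,b)  →  {above(b), above(c), clear(a,a), holds(a), holds(e), near(a,a), near(b,f), near(c,a), near(e,b), near(e,c), near(e,e), near(f,b), near(f,f)}
optimal plan length = 3; 3 > 1

No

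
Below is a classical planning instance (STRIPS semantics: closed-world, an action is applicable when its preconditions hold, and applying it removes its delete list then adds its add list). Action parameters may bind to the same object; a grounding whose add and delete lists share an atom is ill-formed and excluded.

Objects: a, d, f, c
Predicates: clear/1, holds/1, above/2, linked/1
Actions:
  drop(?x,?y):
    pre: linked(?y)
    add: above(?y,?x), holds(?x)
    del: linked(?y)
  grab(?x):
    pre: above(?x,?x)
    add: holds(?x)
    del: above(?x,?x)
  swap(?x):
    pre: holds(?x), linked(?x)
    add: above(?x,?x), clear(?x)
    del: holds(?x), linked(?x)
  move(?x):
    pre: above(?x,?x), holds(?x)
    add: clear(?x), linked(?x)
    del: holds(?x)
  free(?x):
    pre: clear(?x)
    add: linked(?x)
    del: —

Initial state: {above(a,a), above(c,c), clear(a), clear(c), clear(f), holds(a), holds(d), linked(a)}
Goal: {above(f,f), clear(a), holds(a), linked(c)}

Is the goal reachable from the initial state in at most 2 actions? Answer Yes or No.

No

1. free(f)  →  {above(a,a), above(c,c), clear(a), clear(c), clear(f), holds(a), holds(d), linked(a), linked(f)}
2. drop(f,f)  →  {above(a,a), above(c,c), above(f,f), clear(a), clear(c), clear(f), holds(a), holds(d), holds(f), linked(a)}
3. free(c)  →  {above(a,a), above(c,c), above(f,f), clear(a), clear(c), clear(f), holds(a), holds(d), holds(f), linked(a), linked(c)}
optimal plan length = 3; 3 > 2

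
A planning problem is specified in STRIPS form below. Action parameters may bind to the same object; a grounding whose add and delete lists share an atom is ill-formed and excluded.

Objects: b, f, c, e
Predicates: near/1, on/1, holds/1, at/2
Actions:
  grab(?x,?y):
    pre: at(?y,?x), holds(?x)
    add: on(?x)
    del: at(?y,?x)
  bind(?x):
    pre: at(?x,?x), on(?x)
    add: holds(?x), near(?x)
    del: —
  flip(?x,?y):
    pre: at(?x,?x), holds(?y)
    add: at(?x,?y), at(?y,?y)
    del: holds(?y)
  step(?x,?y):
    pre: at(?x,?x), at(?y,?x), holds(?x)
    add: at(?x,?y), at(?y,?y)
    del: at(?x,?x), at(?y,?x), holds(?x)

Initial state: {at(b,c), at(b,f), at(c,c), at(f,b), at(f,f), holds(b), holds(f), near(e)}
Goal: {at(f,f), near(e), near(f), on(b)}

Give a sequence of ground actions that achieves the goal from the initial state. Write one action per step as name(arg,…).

1. grab(b,f)  →  {at(b,c), at(b,f), at(c,c), at(f,f), holds(b), holds(f), near(e), on(b)}
2. grab(f,b)  →  {at(b,c), at(c,c), at(f,f), holds(b), holds(f), near(e), on(b), on(f)}
3. bind(f)  →  {at(b,c), at(c,c), at(f,f), holds(b), holds(f), near(e), near(f), on(b), on(f)}

grab(b,f); grab(f,b); bind(f)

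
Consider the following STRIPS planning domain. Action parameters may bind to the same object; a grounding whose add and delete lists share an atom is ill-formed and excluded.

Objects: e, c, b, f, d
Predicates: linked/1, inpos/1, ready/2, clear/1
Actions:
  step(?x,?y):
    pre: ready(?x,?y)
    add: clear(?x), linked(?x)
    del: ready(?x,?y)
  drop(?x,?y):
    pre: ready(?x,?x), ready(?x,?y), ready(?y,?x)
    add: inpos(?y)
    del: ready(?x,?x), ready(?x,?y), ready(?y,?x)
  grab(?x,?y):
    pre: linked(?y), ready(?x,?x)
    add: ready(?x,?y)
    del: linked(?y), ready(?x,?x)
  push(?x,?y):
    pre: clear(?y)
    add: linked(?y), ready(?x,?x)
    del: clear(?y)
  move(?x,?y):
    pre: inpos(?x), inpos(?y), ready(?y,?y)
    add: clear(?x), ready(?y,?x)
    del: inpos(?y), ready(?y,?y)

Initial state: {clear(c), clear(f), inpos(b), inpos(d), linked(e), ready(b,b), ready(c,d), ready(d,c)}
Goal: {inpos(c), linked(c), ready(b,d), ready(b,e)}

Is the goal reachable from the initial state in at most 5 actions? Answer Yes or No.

1. grab(b,e)  →  {clear(c), clear(f), inpos(b), inpos(d), ready(b,e), ready(c,d), ready(d,c)}
2. push(c,c)  →  {clear(f), inpos(b), inpos(d), linked(c), ready(b,e), ready(c,c), ready(c,d), ready(d,c)}
3. drop(c,c)  →  {clear(f), inpos(b), inpos(c), inpos(d), linked(c), ready(b,e), ready(c,d), ready(d,c)}
4. push(b,f)  →  {inpos(b), inpos(c), inpos(d), linked(c), linked(f), ready(b,b), ready(b,e), ready(c,d), ready(d,c)}
5. move(d,b)  →  {clear(d), inpos(c), inpos(d), linked(c), linked(f), ready(b,d), ready(b,e), ready(c,d), ready(d,c)}
optimal plan length = 5; 5 ≤ 5

Yes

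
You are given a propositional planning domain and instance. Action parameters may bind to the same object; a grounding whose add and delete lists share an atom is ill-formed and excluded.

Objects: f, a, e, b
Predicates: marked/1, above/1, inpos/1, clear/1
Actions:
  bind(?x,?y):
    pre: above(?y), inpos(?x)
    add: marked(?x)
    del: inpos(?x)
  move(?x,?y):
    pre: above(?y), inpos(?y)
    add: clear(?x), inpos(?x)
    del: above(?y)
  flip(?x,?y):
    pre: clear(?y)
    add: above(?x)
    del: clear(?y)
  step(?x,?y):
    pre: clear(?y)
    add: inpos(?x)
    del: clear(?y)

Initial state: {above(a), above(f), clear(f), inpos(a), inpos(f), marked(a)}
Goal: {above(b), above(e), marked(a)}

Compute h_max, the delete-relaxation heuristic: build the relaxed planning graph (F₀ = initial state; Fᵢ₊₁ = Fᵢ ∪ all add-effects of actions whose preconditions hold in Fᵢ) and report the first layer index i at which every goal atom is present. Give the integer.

1

F0 = init (6 atoms)
F1 = F0 ∪ {above(b), above(e), clear(a), clear(b), clear(e), inpos(b), inpos(e), marked(f)}  (14 atoms)
goal ⊆ F1  ⇒  h_max = 1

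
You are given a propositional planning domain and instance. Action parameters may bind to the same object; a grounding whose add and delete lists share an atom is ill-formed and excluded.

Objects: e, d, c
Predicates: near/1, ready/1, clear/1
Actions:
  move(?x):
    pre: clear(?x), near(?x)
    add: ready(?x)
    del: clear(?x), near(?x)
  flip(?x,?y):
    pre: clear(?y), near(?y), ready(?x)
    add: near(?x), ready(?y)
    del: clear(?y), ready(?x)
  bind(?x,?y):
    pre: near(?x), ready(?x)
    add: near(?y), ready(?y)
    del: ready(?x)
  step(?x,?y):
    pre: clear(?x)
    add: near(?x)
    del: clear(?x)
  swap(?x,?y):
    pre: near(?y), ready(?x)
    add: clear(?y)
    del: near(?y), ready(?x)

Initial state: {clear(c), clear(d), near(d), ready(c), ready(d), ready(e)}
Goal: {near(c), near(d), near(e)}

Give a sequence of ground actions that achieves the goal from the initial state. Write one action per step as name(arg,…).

flip(e,d); bind(d,c)

1. flip(e,d)  →  {clear(c), near(d), near(e), ready(c), ready(d)}
2. bind(d,c)  →  {clear(c), near(c), near(d), near(e), ready(c)}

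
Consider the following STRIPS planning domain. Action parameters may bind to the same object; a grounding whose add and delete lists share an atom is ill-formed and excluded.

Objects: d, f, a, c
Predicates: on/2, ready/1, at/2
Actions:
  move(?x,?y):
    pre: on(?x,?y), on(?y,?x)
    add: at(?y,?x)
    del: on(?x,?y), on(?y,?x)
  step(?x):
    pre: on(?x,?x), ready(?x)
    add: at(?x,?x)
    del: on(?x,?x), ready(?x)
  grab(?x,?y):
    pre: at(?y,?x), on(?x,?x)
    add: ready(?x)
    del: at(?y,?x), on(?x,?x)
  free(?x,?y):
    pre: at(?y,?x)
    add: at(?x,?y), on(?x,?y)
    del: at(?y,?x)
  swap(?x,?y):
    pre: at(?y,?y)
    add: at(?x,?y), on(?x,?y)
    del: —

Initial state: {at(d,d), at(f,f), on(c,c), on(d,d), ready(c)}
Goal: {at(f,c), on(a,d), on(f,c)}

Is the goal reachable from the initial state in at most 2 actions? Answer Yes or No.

1. move(c,c)  →  {at(c,c), at(d,d), at(f,f), on(d,d), ready(c)}
2. swap(f,c)  →  {at(c,c), at(d,d), at(f,c), at(f,f), on(d,d), on(f,c), ready(c)}
3. swap(a,d)  →  {at(a,d), at(c,c), at(d,d), at(f,c), at(f,f), on(a,d), on(d,d), on(f,c), ready(c)}
optimal plan length = 3; 3 > 2

No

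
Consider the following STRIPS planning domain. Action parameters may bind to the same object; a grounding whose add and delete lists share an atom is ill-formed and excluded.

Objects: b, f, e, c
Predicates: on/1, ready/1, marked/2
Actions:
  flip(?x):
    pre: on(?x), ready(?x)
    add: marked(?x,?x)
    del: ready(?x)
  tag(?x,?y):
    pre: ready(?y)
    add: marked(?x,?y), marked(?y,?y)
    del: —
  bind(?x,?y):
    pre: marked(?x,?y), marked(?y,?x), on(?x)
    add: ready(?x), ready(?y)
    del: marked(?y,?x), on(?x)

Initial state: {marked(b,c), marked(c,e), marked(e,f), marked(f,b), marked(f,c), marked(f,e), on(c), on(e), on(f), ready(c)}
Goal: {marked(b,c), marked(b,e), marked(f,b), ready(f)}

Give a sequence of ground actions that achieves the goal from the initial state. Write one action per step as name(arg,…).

1. bind(f,e)  →  {marked(b,c), marked(c,e), marked(f,b), marked(f,c), marked(f,e), on(c), on(e), ready(c), ready(e), ready(f)}
2. tag(b,e)  →  {marked(b,c), marked(b,e), marked(c,e), marked(e,e), marked(f,b), marked(f,c), marked(f,e), on(c), on(e), ready(c), ready(e), ready(f)}

bind(f,e); tag(b,e)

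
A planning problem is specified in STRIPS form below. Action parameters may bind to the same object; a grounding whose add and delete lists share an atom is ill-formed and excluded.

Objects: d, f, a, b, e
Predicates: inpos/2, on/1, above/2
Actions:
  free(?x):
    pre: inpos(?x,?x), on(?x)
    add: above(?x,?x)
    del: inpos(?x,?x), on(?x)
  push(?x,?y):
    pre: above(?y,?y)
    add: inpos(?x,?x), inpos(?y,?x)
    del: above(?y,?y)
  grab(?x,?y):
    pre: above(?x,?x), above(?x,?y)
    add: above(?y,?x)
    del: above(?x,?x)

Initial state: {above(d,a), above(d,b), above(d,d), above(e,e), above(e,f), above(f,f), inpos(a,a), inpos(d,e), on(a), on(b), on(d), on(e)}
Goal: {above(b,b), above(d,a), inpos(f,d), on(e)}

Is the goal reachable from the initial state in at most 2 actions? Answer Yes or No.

No

1. push(d,f)  →  {above(d,a), above(d,b), above(d,d), above(e,e), above(e,f), inpos(a,a), inpos(d,d), inpos(d,e), inpos(f,d), on(a), on(b), on(d), on(e)}
2. push(b,d)  →  {above(d,a), above(d,b), above(e,e), above(e,f), inpos(a,a), inpos(b,b), inpos(d,b), inpos(d,d), inpos(d,e), inpos(f,d), on(a), on(b), on(d), on(e)}
3. free(b)  →  {above(b,b), above(d,a), above(d,b), above(e,e), above(e,f), inpos(a,a), inpos(d,b), inpos(d,d), inpos(d,e), inpos(f,d), on(a), on(d), on(e)}
optimal plan length = 3; 3 > 2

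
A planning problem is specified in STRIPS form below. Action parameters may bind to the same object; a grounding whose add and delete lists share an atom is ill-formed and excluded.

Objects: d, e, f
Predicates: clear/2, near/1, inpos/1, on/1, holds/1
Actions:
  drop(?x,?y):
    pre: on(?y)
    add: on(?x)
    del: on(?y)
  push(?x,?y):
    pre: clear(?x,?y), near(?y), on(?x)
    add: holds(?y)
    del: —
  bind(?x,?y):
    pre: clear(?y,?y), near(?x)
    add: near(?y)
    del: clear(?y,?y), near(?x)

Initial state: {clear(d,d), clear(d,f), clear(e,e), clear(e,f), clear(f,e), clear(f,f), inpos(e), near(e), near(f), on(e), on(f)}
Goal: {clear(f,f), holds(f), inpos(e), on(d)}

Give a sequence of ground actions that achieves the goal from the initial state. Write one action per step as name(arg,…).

drop(d,e); push(d,f)

1. drop(d,e)  →  {clear(d,d), clear(d,f), clear(e,e), clear(e,f), clear(f,e), clear(f,f), inpos(e), near(e), near(f), on(d), on(f)}
2. push(d,f)  →  {clear(d,d), clear(d,f), clear(e,e), clear(e,f), clear(f,e), clear(f,f), holds(f), inpos(e), near(e), near(f), on(d), on(f)}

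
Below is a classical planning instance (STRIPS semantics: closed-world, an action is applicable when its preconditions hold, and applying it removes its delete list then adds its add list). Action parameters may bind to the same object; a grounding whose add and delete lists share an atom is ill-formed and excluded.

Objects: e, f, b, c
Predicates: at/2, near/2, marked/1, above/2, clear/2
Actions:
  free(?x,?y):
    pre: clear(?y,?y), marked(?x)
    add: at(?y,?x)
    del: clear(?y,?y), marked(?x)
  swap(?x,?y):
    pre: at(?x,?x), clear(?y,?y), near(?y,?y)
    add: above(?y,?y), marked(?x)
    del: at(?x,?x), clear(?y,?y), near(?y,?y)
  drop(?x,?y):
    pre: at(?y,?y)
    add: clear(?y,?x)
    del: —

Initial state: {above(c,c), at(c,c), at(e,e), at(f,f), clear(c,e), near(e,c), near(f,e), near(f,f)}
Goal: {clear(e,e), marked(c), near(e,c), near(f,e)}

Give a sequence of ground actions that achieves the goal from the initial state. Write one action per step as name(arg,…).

1. drop(e,e)  →  {above(c,c), at(c,c), at(e,e), at(f,f), clear(c,e), clear(e,e), near(e,c), near(f,e), near(f,f)}
2. drop(f,f)  →  {above(c,c), at(c,c), at(e,e), at(f,f), clear(c,e), clear(e,e), clear(f,f), near(e,c), near(f,e), near(f,f)}
3. swap(c,f)  →  {above(c,c), above(f,f), at(e,e), at(f,f), clear(c,e), clear(e,e), marked(c), near(e,c), near(f,e)}

drop(e,e); drop(f,f); swap(c,f)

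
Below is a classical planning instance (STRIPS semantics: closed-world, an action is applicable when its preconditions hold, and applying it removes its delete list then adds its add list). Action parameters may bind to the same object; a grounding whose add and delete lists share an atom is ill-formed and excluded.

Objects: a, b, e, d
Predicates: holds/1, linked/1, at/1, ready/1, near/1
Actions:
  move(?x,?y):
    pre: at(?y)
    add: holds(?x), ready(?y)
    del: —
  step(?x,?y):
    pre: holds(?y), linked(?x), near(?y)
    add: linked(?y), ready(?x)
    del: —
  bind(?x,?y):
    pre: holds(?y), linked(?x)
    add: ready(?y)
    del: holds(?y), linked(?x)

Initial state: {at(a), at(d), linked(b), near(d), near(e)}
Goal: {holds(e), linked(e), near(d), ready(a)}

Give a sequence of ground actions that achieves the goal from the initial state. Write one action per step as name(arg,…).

1. move(e,a)  →  {at(a), at(d), holds(e), linked(b), near(d), near(e), ready(a)}
2. step(b,e)  →  {at(a), at(d), holds(e), linked(b), linked(e), near(d), near(e), ready(a), ready(b)}

move(e,a); step(b,e)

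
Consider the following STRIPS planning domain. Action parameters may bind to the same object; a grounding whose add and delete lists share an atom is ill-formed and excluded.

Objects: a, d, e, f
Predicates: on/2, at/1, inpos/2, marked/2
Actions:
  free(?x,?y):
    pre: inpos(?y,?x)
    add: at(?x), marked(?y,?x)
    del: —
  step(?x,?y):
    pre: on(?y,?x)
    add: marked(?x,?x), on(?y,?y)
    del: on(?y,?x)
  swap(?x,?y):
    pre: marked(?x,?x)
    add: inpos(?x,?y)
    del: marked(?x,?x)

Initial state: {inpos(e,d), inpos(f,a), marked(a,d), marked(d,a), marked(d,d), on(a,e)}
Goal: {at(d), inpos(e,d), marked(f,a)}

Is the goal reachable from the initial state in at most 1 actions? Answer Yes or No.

1. free(a,f)  →  {at(a), inpos(e,d), inpos(f,a), marked(a,d), marked(d,a), marked(d,d), marked(f,a), on(a,e)}
2. free(d,e)  →  {at(a), at(d), inpos(e,d), inpos(f,a), marked(a,d), marked(d,a), marked(d,d), marked(e,d), marked(f,a), on(a,e)}
optimal plan length = 2; 2 > 1

No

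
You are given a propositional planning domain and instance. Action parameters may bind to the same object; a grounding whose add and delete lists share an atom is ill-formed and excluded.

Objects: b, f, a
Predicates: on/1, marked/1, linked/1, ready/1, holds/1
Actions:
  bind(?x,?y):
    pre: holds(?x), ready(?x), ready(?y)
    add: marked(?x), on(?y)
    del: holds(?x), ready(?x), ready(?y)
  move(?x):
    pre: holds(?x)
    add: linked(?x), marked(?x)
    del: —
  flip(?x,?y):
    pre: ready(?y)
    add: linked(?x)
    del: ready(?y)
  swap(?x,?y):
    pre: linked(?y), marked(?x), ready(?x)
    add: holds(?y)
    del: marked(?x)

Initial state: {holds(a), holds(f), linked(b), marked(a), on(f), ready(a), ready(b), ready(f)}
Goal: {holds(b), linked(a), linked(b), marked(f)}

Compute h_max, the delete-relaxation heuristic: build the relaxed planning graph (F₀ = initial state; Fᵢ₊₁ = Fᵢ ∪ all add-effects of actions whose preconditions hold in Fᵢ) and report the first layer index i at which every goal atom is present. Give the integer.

1

F0 = init (8 atoms)
F1 = F0 ∪ {holds(b), linked(a), linked(f), marked(f), on(a), on(b)}  (14 atoms)
goal ⊆ F1  ⇒  h_max = 1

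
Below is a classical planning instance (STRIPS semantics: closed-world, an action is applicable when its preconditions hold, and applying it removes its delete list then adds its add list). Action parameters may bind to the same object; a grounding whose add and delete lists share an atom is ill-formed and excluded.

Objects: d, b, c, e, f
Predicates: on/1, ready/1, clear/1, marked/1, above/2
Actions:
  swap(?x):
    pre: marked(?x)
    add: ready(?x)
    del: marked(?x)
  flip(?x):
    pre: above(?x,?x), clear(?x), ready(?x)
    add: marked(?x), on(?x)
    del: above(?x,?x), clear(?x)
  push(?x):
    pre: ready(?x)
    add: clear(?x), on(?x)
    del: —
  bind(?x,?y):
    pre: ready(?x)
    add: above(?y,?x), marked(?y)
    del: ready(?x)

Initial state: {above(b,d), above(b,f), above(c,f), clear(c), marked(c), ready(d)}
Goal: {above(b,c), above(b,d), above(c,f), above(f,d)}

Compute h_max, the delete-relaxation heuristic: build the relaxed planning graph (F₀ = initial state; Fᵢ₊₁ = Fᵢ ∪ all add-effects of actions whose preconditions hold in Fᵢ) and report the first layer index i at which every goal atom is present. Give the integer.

F0 = init (6 atoms)
F1 = F0 ∪ {above(c,d), above(d,d), above(e,d), above(f,d), clear(d), marked(b), marked(d), marked(e), marked(f), on(d), ready(c)}  (17 atoms)
F2 = F1 ∪ {above(b,c), above(c,c), above(d,c), above(e,c), above(f,c), on(c), ready(b), ready(e), ready(f)}  (26 atoms)
goal ⊆ F2  ⇒  h_max = 2

2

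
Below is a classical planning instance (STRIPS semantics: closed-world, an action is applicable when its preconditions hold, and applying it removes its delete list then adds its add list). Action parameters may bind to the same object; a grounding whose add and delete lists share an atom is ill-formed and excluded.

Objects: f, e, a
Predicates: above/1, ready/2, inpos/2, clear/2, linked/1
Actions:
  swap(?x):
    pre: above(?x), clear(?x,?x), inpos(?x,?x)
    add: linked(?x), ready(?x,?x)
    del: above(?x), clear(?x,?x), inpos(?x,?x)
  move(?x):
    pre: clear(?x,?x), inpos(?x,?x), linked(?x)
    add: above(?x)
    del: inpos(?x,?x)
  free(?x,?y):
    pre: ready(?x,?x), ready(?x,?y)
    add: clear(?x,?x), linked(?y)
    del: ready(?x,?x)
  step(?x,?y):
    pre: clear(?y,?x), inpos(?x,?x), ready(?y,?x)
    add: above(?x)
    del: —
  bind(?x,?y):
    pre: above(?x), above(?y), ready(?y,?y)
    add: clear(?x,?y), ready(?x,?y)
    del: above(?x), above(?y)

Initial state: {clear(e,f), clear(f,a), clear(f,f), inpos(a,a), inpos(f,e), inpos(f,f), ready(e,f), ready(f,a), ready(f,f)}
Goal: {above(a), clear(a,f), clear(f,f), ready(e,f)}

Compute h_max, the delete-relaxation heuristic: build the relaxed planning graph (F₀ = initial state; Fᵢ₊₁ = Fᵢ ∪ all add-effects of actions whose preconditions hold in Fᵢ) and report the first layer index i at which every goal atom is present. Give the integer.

2

F0 = init (9 atoms)
F1 = F0 ∪ {above(a), above(f), linked(a), linked(f)}  (13 atoms)
F2 = F1 ∪ {clear(a,f), ready(a,f)}  (15 atoms)
goal ⊆ F2  ⇒  h_max = 2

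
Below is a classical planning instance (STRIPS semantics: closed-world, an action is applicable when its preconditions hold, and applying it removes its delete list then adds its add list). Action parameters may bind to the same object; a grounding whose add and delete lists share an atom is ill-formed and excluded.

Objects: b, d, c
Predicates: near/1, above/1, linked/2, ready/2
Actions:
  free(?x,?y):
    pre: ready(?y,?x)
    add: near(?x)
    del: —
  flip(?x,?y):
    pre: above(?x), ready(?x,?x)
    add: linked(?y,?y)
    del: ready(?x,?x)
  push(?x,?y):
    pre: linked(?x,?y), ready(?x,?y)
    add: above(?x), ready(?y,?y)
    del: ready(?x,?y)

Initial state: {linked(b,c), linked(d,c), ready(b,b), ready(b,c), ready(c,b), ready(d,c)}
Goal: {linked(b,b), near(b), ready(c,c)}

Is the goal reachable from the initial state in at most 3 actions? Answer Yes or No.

1. free(b,b)  →  {linked(b,c), linked(d,c), near(b), ready(b,b), ready(b,c), ready(c,b), ready(d,c)}
2. push(b,c)  →  {above(b), linked(b,c), linked(d,c), near(b), ready(b,b), ready(c,b), ready(c,c), ready(d,c)}
3. flip(b,b)  →  {above(b), linked(b,b), linked(b,c), linked(d,c), near(b), ready(c,b), ready(c,c), ready(d,c)}
optimal plan length = 3; 3 ≤ 3

Yes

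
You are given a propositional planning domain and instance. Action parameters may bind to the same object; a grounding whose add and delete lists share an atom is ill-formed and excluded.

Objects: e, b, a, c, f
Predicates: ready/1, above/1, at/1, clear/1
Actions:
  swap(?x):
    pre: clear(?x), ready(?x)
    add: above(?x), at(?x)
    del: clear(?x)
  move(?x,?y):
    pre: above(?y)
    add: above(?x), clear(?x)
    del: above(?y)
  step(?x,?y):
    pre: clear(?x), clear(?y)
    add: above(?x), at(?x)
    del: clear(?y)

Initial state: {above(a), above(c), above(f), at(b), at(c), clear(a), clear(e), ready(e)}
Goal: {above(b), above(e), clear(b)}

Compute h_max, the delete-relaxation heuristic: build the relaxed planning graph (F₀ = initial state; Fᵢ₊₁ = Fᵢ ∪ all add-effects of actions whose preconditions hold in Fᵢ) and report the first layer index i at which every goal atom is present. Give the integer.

F0 = init (8 atoms)
F1 = F0 ∪ {above(b), above(e), at(a), at(e), clear(b), clear(c), clear(f)}  (15 atoms)
goal ⊆ F1  ⇒  h_max = 1

1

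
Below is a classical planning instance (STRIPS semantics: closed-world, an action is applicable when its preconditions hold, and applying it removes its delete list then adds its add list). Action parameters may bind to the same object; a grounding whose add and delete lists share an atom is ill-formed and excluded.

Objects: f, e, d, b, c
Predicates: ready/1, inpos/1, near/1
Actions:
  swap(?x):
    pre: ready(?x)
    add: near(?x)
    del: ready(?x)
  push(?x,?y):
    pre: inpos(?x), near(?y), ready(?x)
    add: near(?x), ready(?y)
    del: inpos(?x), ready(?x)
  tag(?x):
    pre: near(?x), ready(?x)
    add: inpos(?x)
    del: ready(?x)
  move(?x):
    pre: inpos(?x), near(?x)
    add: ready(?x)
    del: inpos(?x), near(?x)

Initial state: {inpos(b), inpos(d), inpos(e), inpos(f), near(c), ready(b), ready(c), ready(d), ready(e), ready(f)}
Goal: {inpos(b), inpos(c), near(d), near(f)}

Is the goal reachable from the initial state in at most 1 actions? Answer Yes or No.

1. swap(f)  →  {inpos(b), inpos(d), inpos(e), inpos(f), near(c), near(f), ready(b), ready(c), ready(d), ready(e)}
2. swap(d)  →  {inpos(b), inpos(d), inpos(e), inpos(f), near(c), near(d), near(f), ready(b), ready(c), ready(e)}
3. tag(c)  →  {inpos(b), inpos(c), inpos(d), inpos(e), inpos(f), near(c), near(d), near(f), ready(b), ready(e)}
optimal plan length = 3; 3 > 1

No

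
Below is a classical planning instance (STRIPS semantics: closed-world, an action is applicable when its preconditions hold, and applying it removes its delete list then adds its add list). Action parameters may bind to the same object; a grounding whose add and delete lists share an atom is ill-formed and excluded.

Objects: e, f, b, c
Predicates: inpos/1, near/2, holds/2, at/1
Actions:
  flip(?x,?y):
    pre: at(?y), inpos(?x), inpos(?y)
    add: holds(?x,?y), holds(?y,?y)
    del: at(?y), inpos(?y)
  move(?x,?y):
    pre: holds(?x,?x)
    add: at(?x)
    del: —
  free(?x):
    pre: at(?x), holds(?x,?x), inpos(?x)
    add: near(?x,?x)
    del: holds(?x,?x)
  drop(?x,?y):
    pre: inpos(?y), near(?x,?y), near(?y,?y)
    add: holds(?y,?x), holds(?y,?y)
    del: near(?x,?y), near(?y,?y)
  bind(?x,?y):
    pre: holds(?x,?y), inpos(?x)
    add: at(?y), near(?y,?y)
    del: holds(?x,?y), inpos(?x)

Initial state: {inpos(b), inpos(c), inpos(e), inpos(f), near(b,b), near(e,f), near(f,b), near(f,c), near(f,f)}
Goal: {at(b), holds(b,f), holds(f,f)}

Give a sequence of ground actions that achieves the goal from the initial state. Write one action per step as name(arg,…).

drop(e,f); drop(f,b); move(b,e)

1. drop(e,f)  →  {holds(f,e), holds(f,f), inpos(b), inpos(c), inpos(e), inpos(f), near(b,b), near(f,b), near(f,c)}
2. drop(f,b)  →  {holds(b,b), holds(b,f), holds(f,e), holds(f,f), inpos(b), inpos(c), inpos(e), inpos(f), near(f,c)}
3. move(b,e)  →  {at(b), holds(b,b), holds(b,f), holds(f,e), holds(f,f), inpos(b), inpos(c), inpos(e), inpos(f), near(f,c)}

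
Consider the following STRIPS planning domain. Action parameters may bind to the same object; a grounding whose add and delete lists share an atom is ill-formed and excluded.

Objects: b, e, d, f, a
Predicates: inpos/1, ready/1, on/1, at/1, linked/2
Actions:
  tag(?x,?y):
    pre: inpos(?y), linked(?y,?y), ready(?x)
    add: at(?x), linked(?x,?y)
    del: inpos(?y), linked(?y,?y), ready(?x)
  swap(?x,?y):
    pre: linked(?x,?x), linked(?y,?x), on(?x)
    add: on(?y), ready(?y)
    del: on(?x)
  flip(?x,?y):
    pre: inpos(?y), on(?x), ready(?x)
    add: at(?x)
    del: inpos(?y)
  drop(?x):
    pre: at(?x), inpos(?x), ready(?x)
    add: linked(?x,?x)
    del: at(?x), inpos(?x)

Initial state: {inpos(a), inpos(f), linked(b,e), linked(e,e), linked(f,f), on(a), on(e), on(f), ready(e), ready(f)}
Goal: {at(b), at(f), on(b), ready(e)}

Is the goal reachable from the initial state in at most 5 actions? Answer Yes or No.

Yes

1. swap(e,b)  →  {inpos(a), inpos(f), linked(b,e), linked(e,e), linked(f,f), on(a), on(b), on(f), ready(b), ready(e), ready(f)}
2. tag(b,f)  →  {at(b), inpos(a), linked(b,e), linked(b,f), linked(e,e), on(a), on(b), on(f), ready(e), ready(f)}
3. flip(f,a)  →  {at(b), at(f), linked(b,e), linked(b,f), linked(e,e), on(a), on(b), on(f), ready(e), ready(f)}
optimal plan length = 3; 3 ≤ 5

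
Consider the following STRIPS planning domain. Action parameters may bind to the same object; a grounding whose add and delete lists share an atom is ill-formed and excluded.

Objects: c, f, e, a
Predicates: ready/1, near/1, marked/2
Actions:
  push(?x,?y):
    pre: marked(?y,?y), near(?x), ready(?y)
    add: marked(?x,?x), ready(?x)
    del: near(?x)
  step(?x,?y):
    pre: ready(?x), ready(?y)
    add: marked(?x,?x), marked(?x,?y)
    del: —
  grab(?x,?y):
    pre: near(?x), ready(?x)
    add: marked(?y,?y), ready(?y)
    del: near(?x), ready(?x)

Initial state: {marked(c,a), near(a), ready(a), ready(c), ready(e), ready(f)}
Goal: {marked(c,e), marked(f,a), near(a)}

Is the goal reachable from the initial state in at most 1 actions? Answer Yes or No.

No

1. step(c,e)  →  {marked(c,a), marked(c,c), marked(c,e), near(a), ready(a), ready(c), ready(e), ready(f)}
2. step(f,a)  →  {marked(c,a), marked(c,c), marked(c,e), marked(f,a), marked(f,f), near(a), ready(a), ready(c), ready(e), ready(f)}
optimal plan length = 2; 2 > 1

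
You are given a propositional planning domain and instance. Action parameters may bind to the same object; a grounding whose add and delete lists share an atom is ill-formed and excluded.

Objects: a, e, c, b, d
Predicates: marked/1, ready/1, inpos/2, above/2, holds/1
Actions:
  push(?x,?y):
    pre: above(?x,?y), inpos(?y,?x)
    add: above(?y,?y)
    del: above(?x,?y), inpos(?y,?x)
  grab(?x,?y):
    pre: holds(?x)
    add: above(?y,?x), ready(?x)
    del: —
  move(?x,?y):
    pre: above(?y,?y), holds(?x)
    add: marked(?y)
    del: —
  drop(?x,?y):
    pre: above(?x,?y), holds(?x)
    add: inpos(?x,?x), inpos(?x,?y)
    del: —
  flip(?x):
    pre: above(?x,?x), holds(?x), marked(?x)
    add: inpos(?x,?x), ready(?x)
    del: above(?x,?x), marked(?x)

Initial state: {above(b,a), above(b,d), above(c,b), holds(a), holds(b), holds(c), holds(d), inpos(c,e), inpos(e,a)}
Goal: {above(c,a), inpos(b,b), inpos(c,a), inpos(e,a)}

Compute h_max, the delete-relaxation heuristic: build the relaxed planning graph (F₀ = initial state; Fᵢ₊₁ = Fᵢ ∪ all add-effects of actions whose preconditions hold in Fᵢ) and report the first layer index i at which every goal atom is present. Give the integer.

2

F0 = init (9 atoms)
F1 = F0 ∪ {above(a,a), above(a,b), above(a,c), above(a,d), above(b,b), above(b,c), above(c,a), above(c,c), above(c,d), above(d,a), above(d,b), above(d,c), above(d,d), above(e,a), above(e,b), above(e,c), above(e,d), inpos(b,a), inpos(b,b), inpos(b,d), inpos(c,b), inpos(c,c), ready(a), ready(b), ready(c), ready(d)}  (35 atoms)
F2 = F1 ∪ {inpos(a,a), inpos(a,b), inpos(a,c), inpos(a,d), inpos(b,c), inpos(c,a), inpos(c,d), inpos(d,a), inpos(d,b), inpos(d,c), inpos(d,d), marked(a), marked(b), marked(c), marked(d)}  (50 atoms)
goal ⊆ F2  ⇒  h_max = 2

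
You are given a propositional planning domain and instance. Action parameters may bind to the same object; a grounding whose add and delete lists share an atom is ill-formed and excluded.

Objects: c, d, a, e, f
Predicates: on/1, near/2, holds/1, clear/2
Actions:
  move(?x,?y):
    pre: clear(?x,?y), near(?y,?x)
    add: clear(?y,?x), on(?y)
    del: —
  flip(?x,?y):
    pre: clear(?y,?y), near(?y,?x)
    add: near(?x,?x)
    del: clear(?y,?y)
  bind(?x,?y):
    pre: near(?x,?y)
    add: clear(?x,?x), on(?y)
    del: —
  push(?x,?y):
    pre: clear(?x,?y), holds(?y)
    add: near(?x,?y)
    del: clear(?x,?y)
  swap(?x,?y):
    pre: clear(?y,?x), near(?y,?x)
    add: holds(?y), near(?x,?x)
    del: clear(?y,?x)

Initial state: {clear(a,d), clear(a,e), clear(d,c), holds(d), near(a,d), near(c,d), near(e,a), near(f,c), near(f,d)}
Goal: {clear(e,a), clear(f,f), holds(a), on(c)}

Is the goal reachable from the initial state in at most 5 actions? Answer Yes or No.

Yes

1. move(a,e)  →  {clear(a,d), clear(a,e), clear(d,c), clear(e,a), holds(d), near(a,d), near(c,d), near(e,a), near(f,c), near(f,d), on(e)}
2. bind(f,c)  →  {clear(a,d), clear(a,e), clear(d,c), clear(e,a), clear(f,f), holds(d), near(a,d), near(c,d), near(e,a), near(f,c), near(f,d), on(c), on(e)}
3. swap(d,a)  →  {clear(a,e), clear(d,c), clear(e,a), clear(f,f), holds(a), holds(d), near(a,d), near(c,d), near(d,d), near(e,a), near(f,c), near(f,d), on(c), on(e)}
optimal plan length = 3; 3 ≤ 5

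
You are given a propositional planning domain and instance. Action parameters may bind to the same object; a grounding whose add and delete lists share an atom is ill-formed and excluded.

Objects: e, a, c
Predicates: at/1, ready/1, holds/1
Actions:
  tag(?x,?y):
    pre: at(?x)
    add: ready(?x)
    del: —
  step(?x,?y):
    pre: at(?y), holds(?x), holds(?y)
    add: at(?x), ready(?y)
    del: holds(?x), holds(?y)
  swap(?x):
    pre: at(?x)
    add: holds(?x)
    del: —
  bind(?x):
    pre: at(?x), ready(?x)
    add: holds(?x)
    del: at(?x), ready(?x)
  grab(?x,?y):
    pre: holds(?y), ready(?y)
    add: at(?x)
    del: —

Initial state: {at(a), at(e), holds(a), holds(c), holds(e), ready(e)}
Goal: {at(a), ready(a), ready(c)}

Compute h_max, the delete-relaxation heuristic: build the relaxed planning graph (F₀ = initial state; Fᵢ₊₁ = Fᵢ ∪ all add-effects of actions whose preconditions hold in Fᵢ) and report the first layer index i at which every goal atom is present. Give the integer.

F0 = init (6 atoms)
F1 = F0 ∪ {at(c), ready(a)}  (8 atoms)
F2 = F1 ∪ {ready(c)}  (9 atoms)
goal ⊆ F2  ⇒  h_max = 2

2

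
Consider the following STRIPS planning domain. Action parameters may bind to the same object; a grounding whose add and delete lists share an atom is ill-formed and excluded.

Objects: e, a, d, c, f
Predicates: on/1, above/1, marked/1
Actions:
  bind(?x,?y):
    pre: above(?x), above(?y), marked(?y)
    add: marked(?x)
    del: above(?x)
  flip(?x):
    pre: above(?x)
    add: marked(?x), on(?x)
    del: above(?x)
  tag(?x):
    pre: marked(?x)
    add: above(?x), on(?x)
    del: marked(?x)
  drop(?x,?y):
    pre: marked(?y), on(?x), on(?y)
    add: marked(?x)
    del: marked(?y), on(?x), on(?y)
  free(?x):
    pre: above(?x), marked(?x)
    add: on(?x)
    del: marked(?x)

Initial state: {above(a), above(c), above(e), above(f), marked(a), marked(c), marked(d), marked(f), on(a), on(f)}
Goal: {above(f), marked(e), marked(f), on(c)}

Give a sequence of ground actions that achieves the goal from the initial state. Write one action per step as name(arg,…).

1. bind(e,a)  →  {above(a), above(c), above(f), marked(a), marked(c), marked(d), marked(e), marked(f), on(a), on(f)}
2. flip(c)  →  {above(a), above(f), marked(a), marked(c), marked(d), marked(e), marked(f), on(a), on(c), on(f)}

bind(e,a); flip(c)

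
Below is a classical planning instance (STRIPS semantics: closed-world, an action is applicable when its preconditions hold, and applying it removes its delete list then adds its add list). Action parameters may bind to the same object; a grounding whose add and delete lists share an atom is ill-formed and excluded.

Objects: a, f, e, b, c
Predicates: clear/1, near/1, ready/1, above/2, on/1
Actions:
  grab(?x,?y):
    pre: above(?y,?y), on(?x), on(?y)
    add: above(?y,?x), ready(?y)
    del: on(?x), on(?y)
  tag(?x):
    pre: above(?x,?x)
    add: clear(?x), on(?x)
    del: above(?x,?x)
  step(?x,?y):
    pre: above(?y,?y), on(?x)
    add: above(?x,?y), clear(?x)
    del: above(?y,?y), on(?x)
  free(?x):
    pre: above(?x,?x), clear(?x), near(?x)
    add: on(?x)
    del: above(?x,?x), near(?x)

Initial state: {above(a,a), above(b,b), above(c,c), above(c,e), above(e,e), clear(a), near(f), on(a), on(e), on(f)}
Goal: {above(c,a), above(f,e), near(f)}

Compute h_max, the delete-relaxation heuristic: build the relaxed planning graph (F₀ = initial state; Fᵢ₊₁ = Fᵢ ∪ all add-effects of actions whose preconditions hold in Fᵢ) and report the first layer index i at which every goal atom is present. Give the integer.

2

F0 = init (10 atoms)
F1 = F0 ∪ {above(a,b), above(a,c), above(a,e), above(a,f), above(e,a), above(e,b), above(e,c), above(e,f), above(f,a), above(f,b), above(f,c), above(f,e), clear(b), clear(c), clear(e), clear(f), on(b), on(c), ready(a), ready(e)}  (30 atoms)
F2 = F1 ∪ {above(b,a), above(b,c), above(b,e), above(b,f), above(c,a), above(c,b), above(c,f), ready(b), ready(c)}  (39 atoms)
goal ⊆ F2  ⇒  h_max = 2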